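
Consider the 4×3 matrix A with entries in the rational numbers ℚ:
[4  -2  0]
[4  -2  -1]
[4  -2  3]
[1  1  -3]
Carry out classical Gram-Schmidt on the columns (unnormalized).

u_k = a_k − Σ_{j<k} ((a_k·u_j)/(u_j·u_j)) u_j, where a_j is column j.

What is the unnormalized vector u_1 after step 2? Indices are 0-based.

Step 1: u_0 = a_0 = (4, 4, 4, 1).
Step 2: u_1 = a_1 − (-23/49)·u_0 = (-6/49, -6/49, -6/49, 72/49).

u_1 = (-6/49, -6/49, -6/49, 72/49)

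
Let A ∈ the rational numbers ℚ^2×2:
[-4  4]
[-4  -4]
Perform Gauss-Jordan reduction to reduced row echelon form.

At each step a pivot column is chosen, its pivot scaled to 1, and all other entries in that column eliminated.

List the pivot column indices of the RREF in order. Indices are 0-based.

[1] R0 /= -4  ⇒  (1, -1)
     R1 -= -4·R0  ⇒  (0, -8)
[2] R1 /= -8  ⇒  (0, 1)
     R0 -= -1·R1  ⇒  (1, 0)

pivot columns: 0, 1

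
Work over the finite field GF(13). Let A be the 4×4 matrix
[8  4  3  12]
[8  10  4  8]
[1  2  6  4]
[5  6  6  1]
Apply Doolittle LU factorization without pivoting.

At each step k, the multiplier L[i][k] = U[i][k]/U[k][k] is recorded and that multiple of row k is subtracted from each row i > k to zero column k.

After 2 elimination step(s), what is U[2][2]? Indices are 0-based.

k=0: U[0][0]=8
  eliminate (1,0): mult=1, new row 1: (0, 6, 1, 9); set L[1][0]=1
  eliminate (2,0): mult=5, new row 2: (0, 8, 4, 9); set L[2][0]=5
  eliminate (3,0): mult=12, new row 3: (0, 10, 9, 0); set L[3][0]=12
k=1: U[1][1]=6
  eliminate (2,1): mult=10, new row 2: (0, 0, 7, 10); set L[2][1]=10
  eliminate (3,1): mult=6, new row 3: (0, 0, 3, 11); set L[3][1]=6

U[2][2] = 7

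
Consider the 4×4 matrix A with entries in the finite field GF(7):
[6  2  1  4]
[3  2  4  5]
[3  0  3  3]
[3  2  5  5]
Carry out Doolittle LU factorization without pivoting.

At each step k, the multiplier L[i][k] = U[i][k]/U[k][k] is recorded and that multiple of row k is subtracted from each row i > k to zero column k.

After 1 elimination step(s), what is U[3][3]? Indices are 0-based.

Step 1: pivot at (0,0) is 6.
  row1 ← row1 − (4)·row0  ⇒  L[1][0]=4, U row1=(0, 1, 0, 3)
  row2 ← row2 − (4)·row0  ⇒  L[2][0]=4, U row2=(0, 6, 6, 1)
  row3 ← row3 − (4)·row0  ⇒  L[3][0]=4, U row3=(0, 1, 1, 3)

U[3][3] = 3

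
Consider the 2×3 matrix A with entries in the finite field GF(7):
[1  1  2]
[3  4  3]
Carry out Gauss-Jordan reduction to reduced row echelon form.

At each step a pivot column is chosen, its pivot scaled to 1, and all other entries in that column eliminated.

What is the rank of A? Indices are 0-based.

rank = 2

step 1: normalize row 0 (÷1) = (1, 1, 2)
  row 1: subtract 3×row0 = (0, 1, 4)
step 2: normalize row 1 (÷1) = (0, 1, 4)
  row 0: subtract 1×row1 = (1, 0, 5)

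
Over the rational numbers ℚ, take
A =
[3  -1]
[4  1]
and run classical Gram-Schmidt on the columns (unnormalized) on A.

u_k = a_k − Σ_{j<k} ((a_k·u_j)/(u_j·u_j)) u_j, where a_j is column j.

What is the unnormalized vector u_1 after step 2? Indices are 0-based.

Step 1: u_0 = a_0 = (3, 4).
Step 2: u_1 = a_1 − (1/25)·u_0 = (-28/25, 21/25).

u_1 = (-28/25, 21/25)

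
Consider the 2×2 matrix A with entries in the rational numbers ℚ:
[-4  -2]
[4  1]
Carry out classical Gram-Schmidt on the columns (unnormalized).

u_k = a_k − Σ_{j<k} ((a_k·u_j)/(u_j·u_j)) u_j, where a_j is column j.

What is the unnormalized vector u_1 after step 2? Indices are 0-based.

Step 1: u_0 = a_0 = (-4, 4).
Step 2: u_1 = a_1 − (3/8)·u_0 = (-1/2, -1/2).

u_1 = (-1/2, -1/2)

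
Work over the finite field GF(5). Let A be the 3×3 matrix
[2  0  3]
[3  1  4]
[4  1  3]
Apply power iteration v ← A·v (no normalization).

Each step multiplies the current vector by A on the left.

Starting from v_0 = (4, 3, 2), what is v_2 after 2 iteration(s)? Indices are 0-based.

v_0 = (4, 3, 2).
v_1 = A·v_0 = (4, 3, 0).
v_2 = A·v_1 = (3, 0, 4).

v_2 = (3, 0, 4)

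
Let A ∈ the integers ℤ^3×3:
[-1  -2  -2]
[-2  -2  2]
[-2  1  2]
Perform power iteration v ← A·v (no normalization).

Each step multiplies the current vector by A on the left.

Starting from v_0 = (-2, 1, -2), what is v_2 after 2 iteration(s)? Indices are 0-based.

v_0 = (-2, 1, -2).
v_1 = A·v_0 = (4, -2, 1).
v_2 = A·v_1 = (-2, -2, -8).

v_2 = (-2, -2, -8)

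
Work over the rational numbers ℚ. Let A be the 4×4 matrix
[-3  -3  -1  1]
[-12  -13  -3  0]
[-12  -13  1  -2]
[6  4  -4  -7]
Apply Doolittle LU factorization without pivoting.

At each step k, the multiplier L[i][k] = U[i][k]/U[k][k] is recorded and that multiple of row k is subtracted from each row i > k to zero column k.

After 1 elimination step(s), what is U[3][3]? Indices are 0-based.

U[3][3] = -5

Step 1: pivot at (0,0) is -3.
  row1 ← row1 − (4)·row0  ⇒  L[1][0]=4, U row1=(0, -1, 1, -4)
  row2 ← row2 − (4)·row0  ⇒  L[2][0]=4, U row2=(0, -1, 5, -6)
  row3 ← row3 − (-2)·row0  ⇒  L[3][0]=-2, U row3=(0, -2, -6, -5)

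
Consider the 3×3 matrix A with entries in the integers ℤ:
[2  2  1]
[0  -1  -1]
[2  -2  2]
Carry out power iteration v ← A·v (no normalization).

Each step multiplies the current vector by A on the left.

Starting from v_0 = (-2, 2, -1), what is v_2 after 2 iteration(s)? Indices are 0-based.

v_0 = (-2, 2, -1).
v_1 = A·v_0 = (-1, -1, -10).
v_2 = A·v_1 = (-14, 11, -20).

v_2 = (-14, 11, -20)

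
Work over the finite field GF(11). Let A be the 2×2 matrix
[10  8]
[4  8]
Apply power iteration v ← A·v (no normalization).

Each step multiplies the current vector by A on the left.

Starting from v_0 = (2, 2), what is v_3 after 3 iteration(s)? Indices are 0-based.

v_3 = (2, 1)

v_0 = (2, 2).
v_1 = A·v_0 = (3, 2).
v_2 = A·v_1 = (2, 6).
v_3 = A·v_2 = (2, 1).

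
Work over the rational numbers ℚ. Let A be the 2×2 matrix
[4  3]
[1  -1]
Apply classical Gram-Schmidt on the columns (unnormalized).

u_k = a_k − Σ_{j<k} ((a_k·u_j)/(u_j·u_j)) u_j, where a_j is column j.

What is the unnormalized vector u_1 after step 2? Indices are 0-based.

u_1 = (7/17, -28/17)

Step 1: u_0 = a_0 = (4, 1).
Step 2: u_1 = a_1 − (11/17)·u_0 = (7/17, -28/17).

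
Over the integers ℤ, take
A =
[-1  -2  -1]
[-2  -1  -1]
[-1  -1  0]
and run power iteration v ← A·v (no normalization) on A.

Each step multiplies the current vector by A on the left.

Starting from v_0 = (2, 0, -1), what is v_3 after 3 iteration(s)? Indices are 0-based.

v_0 = (2, 0, -1).
v_1 = A·v_0 = (-1, -3, -2).
v_2 = A·v_1 = (9, 7, 4).
v_3 = A·v_2 = (-27, -29, -16).

v_3 = (-27, -29, -16)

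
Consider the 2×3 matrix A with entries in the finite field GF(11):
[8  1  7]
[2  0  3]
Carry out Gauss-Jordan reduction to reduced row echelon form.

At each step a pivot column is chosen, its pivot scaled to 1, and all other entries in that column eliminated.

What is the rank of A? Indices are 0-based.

step 1: normalize row 0 (÷8) = (1, 7, 5)
  row 1: subtract 2×row0 = (0, 8, 4)
step 2: normalize row 1 (÷8) = (0, 1, 6)
  row 0: subtract 7×row1 = (1, 0, 7)

rank = 2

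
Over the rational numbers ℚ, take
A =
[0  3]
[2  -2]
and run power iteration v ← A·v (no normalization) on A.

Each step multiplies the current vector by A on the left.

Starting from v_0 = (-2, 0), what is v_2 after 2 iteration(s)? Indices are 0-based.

v_0 = (-2, 0).
v_1 = A·v_0 = (0, -4).
v_2 = A·v_1 = (-12, 8).

v_2 = (-12, 8)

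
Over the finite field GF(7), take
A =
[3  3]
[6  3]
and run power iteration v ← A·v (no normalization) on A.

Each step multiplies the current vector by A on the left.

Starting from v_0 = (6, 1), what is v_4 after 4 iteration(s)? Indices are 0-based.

v_0 = (6, 1).
v_1 = A·v_0 = (0, 4).
v_2 = A·v_1 = (5, 5).
v_3 = A·v_2 = (2, 3).
v_4 = A·v_3 = (1, 0).

v_4 = (1, 0)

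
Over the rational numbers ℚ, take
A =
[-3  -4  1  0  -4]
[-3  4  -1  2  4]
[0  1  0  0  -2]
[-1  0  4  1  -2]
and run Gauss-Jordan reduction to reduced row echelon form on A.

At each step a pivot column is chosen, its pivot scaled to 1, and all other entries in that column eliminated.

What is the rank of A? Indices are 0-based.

step 1: normalize row 0 (÷-3) = (1, 4/3, -1/3, 0, 4/3)
  row 1: subtract -3×row0 = (0, 8, -2, 2, 8)
  row 3: subtract -1×row0 = (0, 4/3, 11/3, 1, -2/3)
step 2: normalize row 1 (÷8) = (0, 1, -1/4, 1/4, 1)
  row 0: subtract 4/3×row1 = (1, 0, 0, -1/3, 0)
  row 2: subtract 1×row1 = (0, 0, 1/4, -1/4, -3)
  row 3: subtract 4/3×row1 = (0, 0, 4, 2/3, -2)
step 3: normalize row 2 (÷1/4) = (0, 0, 1, -1, -12)
  row 1: subtract -1/4×row2 = (0, 1, 0, 0, -2)
  row 3: subtract 4×row2 = (0, 0, 0, 14/3, 46)
step 4: normalize row 3 (÷14/3) = (0, 0, 0, 1, 69/7)
  row 0: subtract -1/3×row3 = (1, 0, 0, 0, 23/7)
  row 2: subtract -1×row3 = (0, 0, 1, 0, -15/7)

rank = 4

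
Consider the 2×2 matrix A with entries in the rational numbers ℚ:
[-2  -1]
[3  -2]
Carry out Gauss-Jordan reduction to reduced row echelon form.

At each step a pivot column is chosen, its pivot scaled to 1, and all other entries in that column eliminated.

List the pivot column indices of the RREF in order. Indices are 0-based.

[1] R0 /= -2  ⇒  (1, 1/2)
     R1 -= 3·R0  ⇒  (0, -7/2)
[2] R1 /= -7/2  ⇒  (0, 1)
     R0 -= 1/2·R1  ⇒  (1, 0)

pivot columns: 0, 1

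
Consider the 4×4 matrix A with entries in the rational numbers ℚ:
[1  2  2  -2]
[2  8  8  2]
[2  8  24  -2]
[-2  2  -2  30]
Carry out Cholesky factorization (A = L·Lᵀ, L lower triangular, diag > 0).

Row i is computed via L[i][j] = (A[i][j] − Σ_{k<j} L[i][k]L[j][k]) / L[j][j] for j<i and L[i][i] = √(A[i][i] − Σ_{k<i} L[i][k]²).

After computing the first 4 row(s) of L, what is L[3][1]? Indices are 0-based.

L[3][1] = 3

Step 1: L[0][0] = √(1) = 1.
  L[1][0] = (2) / L[0][0] = 2.
Step 2: L[1][1] = √(4) = 2.
  L[2][0] = (2) / L[0][0] = 2.
  L[2][1] = (4) / L[1][1] = 2.
Step 3: L[2][2] = √(16) = 4.
  L[3][0] = (-2) / L[0][0] = -2.
  L[3][1] = (6) / L[1][1] = 3.
  L[3][2] = (-4) / L[2][2] = -1.
Step 4: L[3][3] = √(16) = 4.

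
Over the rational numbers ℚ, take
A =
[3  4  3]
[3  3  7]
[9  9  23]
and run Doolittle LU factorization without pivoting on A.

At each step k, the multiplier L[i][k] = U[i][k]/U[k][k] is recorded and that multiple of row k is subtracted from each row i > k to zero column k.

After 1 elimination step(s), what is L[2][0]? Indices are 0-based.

L[2][0] = 3

Step 1: pivot at (0,0) is 3.
  row1 ← row1 − (1)·row0  ⇒  L[1][0]=1, U row1=(0, -1, 4)
  row2 ← row2 − (3)·row0  ⇒  L[2][0]=3, U row2=(0, -3, 14)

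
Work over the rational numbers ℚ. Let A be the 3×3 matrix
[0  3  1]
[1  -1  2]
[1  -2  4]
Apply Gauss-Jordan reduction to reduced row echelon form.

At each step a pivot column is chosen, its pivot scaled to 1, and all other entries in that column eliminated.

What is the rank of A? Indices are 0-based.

[1] R0 <-> R1
[1] R0 /= 1  ⇒  (1, -1, 2)
     R2 -= 1·R0  ⇒  (0, -1, 2)
[2] R1 /= 3  ⇒  (0, 1, 1/3)
     R0 -= -1·R1  ⇒  (1, 0, 7/3)
     R2 -= -1·R1  ⇒  (0, 0, 7/3)
[3] R2 /= 7/3  ⇒  (0, 0, 1)
     R0 -= 7/3·R2  ⇒  (1, 0, 0)
     R1 -= 1/3·R2  ⇒  (0, 1, 0)

rank = 3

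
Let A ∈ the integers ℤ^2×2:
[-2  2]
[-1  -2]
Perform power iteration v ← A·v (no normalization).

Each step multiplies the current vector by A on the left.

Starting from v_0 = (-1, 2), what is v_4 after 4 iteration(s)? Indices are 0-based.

v_0 = (-1, 2).
v_1 = A·v_0 = (6, -3).
v_2 = A·v_1 = (-18, 0).
v_3 = A·v_2 = (36, 18).
v_4 = A·v_3 = (-36, -72).

v_4 = (-36, -72)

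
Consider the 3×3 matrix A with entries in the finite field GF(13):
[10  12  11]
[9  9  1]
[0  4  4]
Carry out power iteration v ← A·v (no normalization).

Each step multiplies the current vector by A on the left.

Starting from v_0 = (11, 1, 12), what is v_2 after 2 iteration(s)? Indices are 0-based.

v_2 = (2, 12, 12)

v_0 = (11, 1, 12).
v_1 = A·v_0 = (7, 3, 0).
v_2 = A·v_1 = (2, 12, 12).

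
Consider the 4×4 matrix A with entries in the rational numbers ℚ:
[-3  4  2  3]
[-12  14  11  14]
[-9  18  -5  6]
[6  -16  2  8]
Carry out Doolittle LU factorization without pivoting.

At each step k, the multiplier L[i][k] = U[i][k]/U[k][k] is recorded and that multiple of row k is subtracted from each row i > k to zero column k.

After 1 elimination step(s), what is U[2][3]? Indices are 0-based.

[col 0] pivot -3
  R1 -= 4*R0 → (0, -2, 3, 2)  (L[1][0] := 4)
  R2 -= 3*R0 → (0, 6, -11, -3)  (L[2][0] := 3)
  R3 -= -2*R0 → (0, -8, 6, 14)  (L[3][0] := -2)

U[2][3] = -3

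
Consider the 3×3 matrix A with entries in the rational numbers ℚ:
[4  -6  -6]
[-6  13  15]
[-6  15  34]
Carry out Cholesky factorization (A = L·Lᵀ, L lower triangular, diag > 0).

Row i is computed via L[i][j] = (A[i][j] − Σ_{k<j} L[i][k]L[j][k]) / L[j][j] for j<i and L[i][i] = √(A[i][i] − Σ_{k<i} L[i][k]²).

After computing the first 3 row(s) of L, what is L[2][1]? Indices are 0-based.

L[2][1] = 3

Step 1: L[0][0] = √(4) = 2.
  L[1][0] = (-6) / L[0][0] = -3.
Step 2: L[1][1] = √(4) = 2.
  L[2][0] = (-6) / L[0][0] = -3.
  L[2][1] = (6) / L[1][1] = 3.
Step 3: L[2][2] = √(16) = 4.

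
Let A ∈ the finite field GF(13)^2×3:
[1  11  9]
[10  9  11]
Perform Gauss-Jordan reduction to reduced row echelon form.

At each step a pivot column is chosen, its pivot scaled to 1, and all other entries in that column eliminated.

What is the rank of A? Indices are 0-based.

pivot(0,0)=1: scale R0 → (1, 11, 9)
  clear (1,0): R1 −= (10)R0 → (0, 3, 12)
pivot(1,1)=3: scale R1 → (0, 1, 4)
  clear (0,1): R0 −= (11)R1 → (1, 0, 4)

rank = 2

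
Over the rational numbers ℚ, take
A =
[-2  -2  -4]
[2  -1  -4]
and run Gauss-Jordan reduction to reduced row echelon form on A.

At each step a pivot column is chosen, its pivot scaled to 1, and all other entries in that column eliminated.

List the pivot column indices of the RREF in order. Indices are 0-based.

pivot columns: 0, 1

[1] R0 /= -2  ⇒  (1, 1, 2)
     R1 -= 2·R0  ⇒  (0, -3, -8)
[2] R1 /= -3  ⇒  (0, 1, 8/3)
     R0 -= 1·R1  ⇒  (1, 0, -2/3)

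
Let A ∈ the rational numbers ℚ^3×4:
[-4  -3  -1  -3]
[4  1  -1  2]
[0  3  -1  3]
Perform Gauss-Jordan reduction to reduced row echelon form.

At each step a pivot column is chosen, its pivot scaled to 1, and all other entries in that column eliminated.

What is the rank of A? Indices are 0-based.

rank = 3

pivot(0,0)=-4: scale R0 → (1, 3/4, 1/4, 3/4)
  clear (1,0): R1 −= (4)R0 → (0, -2, -2, -1)
pivot(1,1)=-2: scale R1 → (0, 1, 1, 1/2)
  clear (0,1): R0 −= (3/4)R1 → (1, 0, -1/2, 3/8)
  clear (2,1): R2 −= (3)R1 → (0, 0, -4, 3/2)
pivot(2,2)=-4: scale R2 → (0, 0, 1, -3/8)
  clear (0,2): R0 −= (-1/2)R2 → (1, 0, 0, 3/16)
  clear (1,2): R1 −= (1)R2 → (0, 1, 0, 7/8)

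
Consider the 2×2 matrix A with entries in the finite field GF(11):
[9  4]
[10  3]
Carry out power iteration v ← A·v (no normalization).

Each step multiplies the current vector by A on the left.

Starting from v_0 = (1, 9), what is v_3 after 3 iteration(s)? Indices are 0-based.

v_0 = (1, 9).
v_1 = A·v_0 = (1, 4).
v_2 = A·v_1 = (3, 0).
v_3 = A·v_2 = (5, 8).

v_3 = (5, 8)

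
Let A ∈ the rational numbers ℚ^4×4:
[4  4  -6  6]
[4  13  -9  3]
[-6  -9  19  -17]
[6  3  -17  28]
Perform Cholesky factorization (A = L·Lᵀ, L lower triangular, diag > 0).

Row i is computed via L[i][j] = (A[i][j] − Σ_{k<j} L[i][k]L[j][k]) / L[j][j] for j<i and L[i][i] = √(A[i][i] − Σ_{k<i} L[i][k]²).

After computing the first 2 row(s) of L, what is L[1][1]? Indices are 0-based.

L[1][1] = 3

Step 1: L[0][0] = √(4) = 2.
  L[1][0] = (4) / L[0][0] = 2.
Step 2: L[1][1] = √(9) = 3.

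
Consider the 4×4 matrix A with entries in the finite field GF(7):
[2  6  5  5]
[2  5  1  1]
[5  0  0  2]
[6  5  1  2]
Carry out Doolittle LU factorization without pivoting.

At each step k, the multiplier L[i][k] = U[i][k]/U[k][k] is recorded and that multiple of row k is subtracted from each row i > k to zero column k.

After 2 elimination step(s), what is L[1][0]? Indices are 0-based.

k=0: U[0][0]=2
  eliminate (1,0): mult=1, new row 1: (0, 6, 3, 3); set L[1][0]=1
  eliminate (2,0): mult=6, new row 2: (0, 6, 5, 0); set L[2][0]=6
  eliminate (3,0): mult=3, new row 3: (0, 1, 0, 1); set L[3][0]=3
k=1: U[1][1]=6
  eliminate (2,1): mult=1, new row 2: (0, 0, 2, 4); set L[2][1]=1
  eliminate (3,1): mult=6, new row 3: (0, 0, 3, 4); set L[3][1]=6

L[1][0] = 1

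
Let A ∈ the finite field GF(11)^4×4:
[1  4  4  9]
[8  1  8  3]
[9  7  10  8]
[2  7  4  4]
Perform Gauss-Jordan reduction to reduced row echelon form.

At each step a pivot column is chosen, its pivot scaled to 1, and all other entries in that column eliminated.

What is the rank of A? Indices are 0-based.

rank = 4

step 1: normalize row 0 (÷1) = (1, 4, 4, 9)
  row 1: subtract 8×row0 = (0, 2, 9, 8)
  row 2: subtract 9×row0 = (0, 4, 7, 4)
  row 3: subtract 2×row0 = (0, 10, 7, 8)
step 2: normalize row 1 (÷2) = (0, 1, 10, 4)
  row 0: subtract 4×row1 = (1, 0, 8, 4)
  row 2: subtract 4×row1 = (0, 0, 0, 10)
  row 3: subtract 10×row1 = (0, 0, 6, 1)
step 3: exchange rows 2,3
step 3: normalize row 2 (÷6) = (0, 0, 1, 2)
  row 0: subtract 8×row2 = (1, 0, 0, 10)
  row 1: subtract 10×row2 = (0, 1, 0, 6)
step 4: normalize row 3 (÷10) = (0, 0, 0, 1)
  row 0: subtract 10×row3 = (1, 0, 0, 0)
  row 1: subtract 6×row3 = (0, 1, 0, 0)
  row 2: subtract 2×row3 = (0, 0, 1, 0)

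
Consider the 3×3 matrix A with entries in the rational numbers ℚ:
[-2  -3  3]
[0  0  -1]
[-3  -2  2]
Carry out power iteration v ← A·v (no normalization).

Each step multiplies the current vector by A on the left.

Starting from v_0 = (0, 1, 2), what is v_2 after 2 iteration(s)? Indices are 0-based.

v_2 = (6, -2, -1)

v_0 = (0, 1, 2).
v_1 = A·v_0 = (3, -2, 2).
v_2 = A·v_1 = (6, -2, -1).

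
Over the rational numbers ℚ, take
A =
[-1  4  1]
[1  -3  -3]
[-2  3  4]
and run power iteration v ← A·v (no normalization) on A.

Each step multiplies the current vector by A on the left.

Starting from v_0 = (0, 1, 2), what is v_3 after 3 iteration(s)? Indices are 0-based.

v_0 = (0, 1, 2).
v_1 = A·v_0 = (6, -9, 11).
v_2 = A·v_1 = (-31, 0, 5).
v_3 = A·v_2 = (36, -46, 82).

v_3 = (36, -46, 82)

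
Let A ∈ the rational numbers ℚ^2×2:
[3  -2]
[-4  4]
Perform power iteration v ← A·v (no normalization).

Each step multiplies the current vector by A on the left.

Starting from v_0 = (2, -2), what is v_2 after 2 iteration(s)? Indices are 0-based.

v_0 = (2, -2).
v_1 = A·v_0 = (10, -16).
v_2 = A·v_1 = (62, -104).

v_2 = (62, -104)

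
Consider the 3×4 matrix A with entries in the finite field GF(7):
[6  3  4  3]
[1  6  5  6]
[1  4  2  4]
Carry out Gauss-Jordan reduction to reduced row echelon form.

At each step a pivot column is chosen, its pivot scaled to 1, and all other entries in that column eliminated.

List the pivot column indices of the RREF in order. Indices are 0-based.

pivot columns: 0, 1, 2

[1] R0 /= 6  ⇒  (1, 4, 3, 4)
     R1 -= 1·R0  ⇒  (0, 2, 2, 2)
     R2 -= 1·R0  ⇒  (0, 0, 6, 0)
[2] R1 /= 2  ⇒  (0, 1, 1, 1)
     R0 -= 4·R1  ⇒  (1, 0, 6, 0)
[3] R2 /= 6  ⇒  (0, 0, 1, 0)
     R0 -= 6·R2  ⇒  (1, 0, 0, 0)
     R1 -= 1·R2  ⇒  (0, 1, 0, 1)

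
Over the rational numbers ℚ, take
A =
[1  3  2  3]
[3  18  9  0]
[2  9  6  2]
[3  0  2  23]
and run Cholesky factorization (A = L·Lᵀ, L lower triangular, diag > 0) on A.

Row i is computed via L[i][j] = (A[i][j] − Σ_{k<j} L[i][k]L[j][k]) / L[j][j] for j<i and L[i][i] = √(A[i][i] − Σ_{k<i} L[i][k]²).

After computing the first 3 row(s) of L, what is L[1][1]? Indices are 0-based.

Step 1: L[0][0] = √(1) = 1.
  L[1][0] = (3) / L[0][0] = 3.
Step 2: L[1][1] = √(9) = 3.
  L[2][0] = (2) / L[0][0] = 2.
  L[2][1] = (3) / L[1][1] = 1.
Step 3: L[2][2] = √(1) = 1.

L[1][1] = 3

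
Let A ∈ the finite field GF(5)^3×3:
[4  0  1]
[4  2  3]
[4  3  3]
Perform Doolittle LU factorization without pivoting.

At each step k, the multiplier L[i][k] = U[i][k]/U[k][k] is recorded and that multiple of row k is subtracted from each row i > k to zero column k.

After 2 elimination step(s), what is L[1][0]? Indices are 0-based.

Step 1: pivot at (0,0) is 4.
  row1 ← row1 − (1)·row0  ⇒  L[1][0]=1, U row1=(0, 2, 2)
  row2 ← row2 − (1)·row0  ⇒  L[2][0]=1, U row2=(0, 3, 2)
Step 2: pivot at (1,1) is 2.
  row2 ← row2 − (4)·row1  ⇒  L[2][1]=4, U row2=(0, 0, 4)

L[1][0] = 1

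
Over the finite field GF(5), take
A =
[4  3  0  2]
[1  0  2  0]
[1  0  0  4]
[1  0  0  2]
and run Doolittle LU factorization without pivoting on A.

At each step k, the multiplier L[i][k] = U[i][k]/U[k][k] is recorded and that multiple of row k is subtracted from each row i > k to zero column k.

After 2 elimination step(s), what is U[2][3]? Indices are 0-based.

U[2][3] = 4

Step 1: pivot at (0,0) is 4.
  row1 ← row1 − (4)·row0  ⇒  L[1][0]=4, U row1=(0, 3, 2, 2)
  row2 ← row2 − (4)·row0  ⇒  L[2][0]=4, U row2=(0, 3, 0, 1)
  row3 ← row3 − (4)·row0  ⇒  L[3][0]=4, U row3=(0, 3, 0, 4)
Step 2: pivot at (1,1) is 3.
  row2 ← row2 − (1)·row1  ⇒  L[2][1]=1, U row2=(0, 0, 3, 4)
  row3 ← row3 − (1)·row1  ⇒  L[3][1]=1, U row3=(0, 0, 3, 2)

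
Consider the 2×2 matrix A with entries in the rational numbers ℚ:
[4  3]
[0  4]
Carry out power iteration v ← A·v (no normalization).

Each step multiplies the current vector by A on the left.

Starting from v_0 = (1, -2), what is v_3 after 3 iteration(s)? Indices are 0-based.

v_0 = (1, -2).
v_1 = A·v_0 = (-2, -8).
v_2 = A·v_1 = (-32, -32).
v_3 = A·v_2 = (-224, -128).

v_3 = (-224, -128)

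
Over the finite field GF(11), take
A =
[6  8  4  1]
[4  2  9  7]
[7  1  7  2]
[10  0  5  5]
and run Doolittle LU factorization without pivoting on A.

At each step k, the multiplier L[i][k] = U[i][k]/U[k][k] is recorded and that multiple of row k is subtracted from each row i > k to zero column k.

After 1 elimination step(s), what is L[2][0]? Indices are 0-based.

k=0: U[0][0]=6
  eliminate (1,0): mult=8, new row 1: (0, 4, 10, 10); set L[1][0]=8
  eliminate (2,0): mult=3, new row 2: (0, 10, 6, 10); set L[2][0]=3
  eliminate (3,0): mult=9, new row 3: (0, 5, 2, 7); set L[3][0]=9

L[2][0] = 3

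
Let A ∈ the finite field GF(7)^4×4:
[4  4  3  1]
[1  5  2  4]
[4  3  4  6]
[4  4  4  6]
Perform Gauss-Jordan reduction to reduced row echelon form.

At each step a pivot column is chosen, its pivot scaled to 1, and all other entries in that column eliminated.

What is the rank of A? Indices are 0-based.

step 1: normalize row 0 (÷4) = (1, 1, 6, 2)
  row 1: subtract 1×row0 = (0, 4, 3, 2)
  row 2: subtract 4×row0 = (0, 6, 1, 5)
  row 3: subtract 4×row0 = (0, 0, 1, 5)
step 2: normalize row 1 (÷4) = (0, 1, 6, 4)
  row 0: subtract 1×row1 = (1, 0, 0, 5)
  row 2: subtract 6×row1 = (0, 0, 0, 2)
step 3: exchange rows 2,3
step 3: normalize row 2 (÷1) = (0, 0, 1, 5)
  row 1: subtract 6×row2 = (0, 1, 0, 2)
step 4: normalize row 3 (÷2) = (0, 0, 0, 1)
  row 0: subtract 5×row3 = (1, 0, 0, 0)
  row 1: subtract 2×row3 = (0, 1, 0, 0)
  row 2: subtract 5×row3 = (0, 0, 1, 0)

rank = 4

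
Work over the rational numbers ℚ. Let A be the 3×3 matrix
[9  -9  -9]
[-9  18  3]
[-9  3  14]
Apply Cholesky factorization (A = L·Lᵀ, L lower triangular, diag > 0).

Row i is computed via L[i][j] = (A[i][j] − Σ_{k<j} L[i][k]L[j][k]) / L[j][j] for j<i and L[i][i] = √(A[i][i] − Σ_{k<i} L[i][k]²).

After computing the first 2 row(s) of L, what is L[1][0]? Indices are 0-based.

L[1][0] = -3

Step 1: L[0][0] = √(9) = 3.
  L[1][0] = (-9) / L[0][0] = -3.
Step 2: L[1][1] = √(9) = 3.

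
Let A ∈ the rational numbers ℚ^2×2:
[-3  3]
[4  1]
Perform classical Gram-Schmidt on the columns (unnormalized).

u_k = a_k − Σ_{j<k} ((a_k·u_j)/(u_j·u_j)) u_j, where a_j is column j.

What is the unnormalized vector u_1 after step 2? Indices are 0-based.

Step 1: u_0 = a_0 = (-3, 4).
Step 2: u_1 = a_1 − (-1/5)·u_0 = (12/5, 9/5).

u_1 = (12/5, 9/5)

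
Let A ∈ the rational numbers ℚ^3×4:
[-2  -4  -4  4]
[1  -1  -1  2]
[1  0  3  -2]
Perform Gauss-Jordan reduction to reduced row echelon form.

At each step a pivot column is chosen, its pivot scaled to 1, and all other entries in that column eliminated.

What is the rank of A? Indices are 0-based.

step 1: normalize row 0 (÷-2) = (1, 2, 2, -2)
  row 1: subtract 1×row0 = (0, -3, -3, 4)
  row 2: subtract 1×row0 = (0, -2, 1, 0)
step 2: normalize row 1 (÷-3) = (0, 1, 1, -4/3)
  row 0: subtract 2×row1 = (1, 0, 0, 2/3)
  row 2: subtract -2×row1 = (0, 0, 3, -8/3)
step 3: normalize row 2 (÷3) = (0, 0, 1, -8/9)
  row 1: subtract 1×row2 = (0, 1, 0, -4/9)

rank = 3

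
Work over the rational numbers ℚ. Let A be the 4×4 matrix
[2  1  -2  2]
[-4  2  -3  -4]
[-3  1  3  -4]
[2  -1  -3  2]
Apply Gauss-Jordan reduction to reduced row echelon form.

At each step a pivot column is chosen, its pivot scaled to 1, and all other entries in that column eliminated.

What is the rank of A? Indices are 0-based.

rank = 4

step 1: normalize row 0 (÷2) = (1, 1/2, -1, 1)
  row 1: subtract -4×row0 = (0, 4, -7, 0)
  row 2: subtract -3×row0 = (0, 5/2, 0, -1)
  row 3: subtract 2×row0 = (0, -2, -1, 0)
step 2: normalize row 1 (÷4) = (0, 1, -7/4, 0)
  row 0: subtract 1/2×row1 = (1, 0, -1/8, 1)
  row 2: subtract 5/2×row1 = (0, 0, 35/8, -1)
  row 3: subtract -2×row1 = (0, 0, -9/2, 0)
step 3: normalize row 2 (÷35/8) = (0, 0, 1, -8/35)
  row 0: subtract -1/8×row2 = (1, 0, 0, 34/35)
  row 1: subtract -7/4×row2 = (0, 1, 0, -2/5)
  row 3: subtract -9/2×row2 = (0, 0, 0, -36/35)
step 4: normalize row 3 (÷-36/35) = (0, 0, 0, 1)
  row 0: subtract 34/35×row3 = (1, 0, 0, 0)
  row 1: subtract -2/5×row3 = (0, 1, 0, 0)
  row 2: subtract -8/35×row3 = (0, 0, 1, 0)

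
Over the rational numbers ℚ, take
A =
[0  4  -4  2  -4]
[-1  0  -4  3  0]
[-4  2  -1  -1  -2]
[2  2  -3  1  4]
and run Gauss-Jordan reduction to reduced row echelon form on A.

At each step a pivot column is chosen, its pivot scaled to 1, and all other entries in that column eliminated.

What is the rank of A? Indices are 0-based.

pivot(0,0): swap R0↔R1
pivot(0,0)=-1: scale R0 → (1, 0, 4, -3, 0)
  clear (2,0): R2 −= (-4)R0 → (0, 2, 15, -13, -2)
  clear (3,0): R3 −= (2)R0 → (0, 2, -11, 7, 4)
pivot(1,1)=4: scale R1 → (0, 1, -1, 1/2, -1)
  clear (2,1): R2 −= (2)R1 → (0, 0, 17, -14, 0)
  clear (3,1): R3 −= (2)R1 → (0, 0, -9, 6, 6)
pivot(2,2)=17: scale R2 → (0, 0, 1, -14/17, 0)
  clear (0,2): R0 −= (4)R2 → (1, 0, 0, 5/17, 0)
  clear (1,2): R1 −= (-1)R2 → (0, 1, 0, -11/34, -1)
  clear (3,2): R3 −= (-9)R2 → (0, 0, 0, -24/17, 6)
pivot(3,3)=-24/17: scale R3 → (0, 0, 0, 1, -17/4)
  clear (0,3): R0 −= (5/17)R3 → (1, 0, 0, 0, 5/4)
  clear (1,3): R1 −= (-11/34)R3 → (0, 1, 0, 0, -19/8)
  clear (2,3): R2 −= (-14/17)R3 → (0, 0, 1, 0, -7/2)

rank = 4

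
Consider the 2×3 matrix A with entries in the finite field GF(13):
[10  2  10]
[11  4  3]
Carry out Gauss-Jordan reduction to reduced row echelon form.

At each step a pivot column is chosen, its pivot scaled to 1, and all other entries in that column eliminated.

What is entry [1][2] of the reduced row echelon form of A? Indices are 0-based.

M[1][2] = 10

step 1: normalize row 0 (÷10) = (1, 8, 1)
  row 1: subtract 11×row0 = (0, 7, 5)
step 2: normalize row 1 (÷7) = (0, 1, 10)
  row 0: subtract 8×row1 = (1, 0, 12)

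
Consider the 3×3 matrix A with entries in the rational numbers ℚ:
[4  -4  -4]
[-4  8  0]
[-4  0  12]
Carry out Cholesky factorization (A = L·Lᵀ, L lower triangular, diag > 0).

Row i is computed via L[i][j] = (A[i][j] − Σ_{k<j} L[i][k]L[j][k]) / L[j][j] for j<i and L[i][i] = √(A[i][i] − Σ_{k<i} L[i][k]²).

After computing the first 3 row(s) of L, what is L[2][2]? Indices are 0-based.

Step 1: L[0][0] = √(4) = 2.
  L[1][0] = (-4) / L[0][0] = -2.
Step 2: L[1][1] = √(4) = 2.
  L[2][0] = (-4) / L[0][0] = -2.
  L[2][1] = (-4) / L[1][1] = -2.
Step 3: L[2][2] = √(4) = 2.

L[2][2] = 2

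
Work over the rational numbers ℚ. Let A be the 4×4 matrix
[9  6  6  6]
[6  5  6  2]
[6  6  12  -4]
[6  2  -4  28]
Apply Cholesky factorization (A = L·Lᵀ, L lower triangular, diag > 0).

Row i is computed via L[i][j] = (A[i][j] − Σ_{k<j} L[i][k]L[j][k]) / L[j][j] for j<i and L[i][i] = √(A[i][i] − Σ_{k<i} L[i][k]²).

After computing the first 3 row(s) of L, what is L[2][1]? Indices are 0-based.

Step 1: L[0][0] = √(9) = 3.
  L[1][0] = (6) / L[0][0] = 2.
Step 2: L[1][1] = √(1) = 1.
  L[2][0] = (6) / L[0][0] = 2.
  L[2][1] = (2) / L[1][1] = 2.
Step 3: L[2][2] = √(4) = 2.

L[2][1] = 2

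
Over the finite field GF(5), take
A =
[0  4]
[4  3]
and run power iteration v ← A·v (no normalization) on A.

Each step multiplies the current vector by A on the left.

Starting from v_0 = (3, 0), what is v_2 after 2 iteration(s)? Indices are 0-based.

v_2 = (3, 1)

v_0 = (3, 0).
v_1 = A·v_0 = (0, 2).
v_2 = A·v_1 = (3, 1).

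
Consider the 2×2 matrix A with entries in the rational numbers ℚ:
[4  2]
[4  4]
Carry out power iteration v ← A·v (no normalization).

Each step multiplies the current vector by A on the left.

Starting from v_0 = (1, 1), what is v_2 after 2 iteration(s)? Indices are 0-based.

v_2 = (40, 56)

v_0 = (1, 1).
v_1 = A·v_0 = (6, 8).
v_2 = A·v_1 = (40, 56).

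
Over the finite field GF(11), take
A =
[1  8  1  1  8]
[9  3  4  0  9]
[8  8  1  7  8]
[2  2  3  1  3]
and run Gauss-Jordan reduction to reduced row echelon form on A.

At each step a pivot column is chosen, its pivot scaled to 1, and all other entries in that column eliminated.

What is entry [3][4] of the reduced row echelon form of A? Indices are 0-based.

[1] R0 /= 1  ⇒  (1, 8, 1, 1, 8)
     R1 -= 9·R0  ⇒  (0, 8, 6, 2, 3)
     R2 -= 8·R0  ⇒  (0, 10, 4, 10, 10)
     R3 -= 2·R0  ⇒  (0, 8, 1, 10, 9)
[2] R1 /= 8  ⇒  (0, 1, 9, 3, 10)
     R0 -= 8·R1  ⇒  (1, 0, 6, 10, 5)
     R2 -= 10·R1  ⇒  (0, 0, 2, 2, 9)
     R3 -= 8·R1  ⇒  (0, 0, 6, 8, 6)
[3] R2 /= 2  ⇒  (0, 0, 1, 1, 10)
     R0 -= 6·R2  ⇒  (1, 0, 0, 4, 0)
     R1 -= 9·R2  ⇒  (0, 1, 0, 5, 8)
     R3 -= 6·R2  ⇒  (0, 0, 0, 2, 1)
[4] R3 /= 2  ⇒  (0, 0, 0, 1, 6)
     R0 -= 4·R3  ⇒  (1, 0, 0, 0, 9)
     R1 -= 5·R3  ⇒  (0, 1, 0, 0, 0)
     R2 -= 1·R3  ⇒  (0, 0, 1, 0, 4)

M[3][4] = 6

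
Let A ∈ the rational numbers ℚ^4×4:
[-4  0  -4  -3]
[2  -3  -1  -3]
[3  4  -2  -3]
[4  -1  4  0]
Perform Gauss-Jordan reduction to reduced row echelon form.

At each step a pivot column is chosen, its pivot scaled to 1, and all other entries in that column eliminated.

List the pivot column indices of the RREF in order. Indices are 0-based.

pivot columns: 0, 1, 2, 3

step 1: normalize row 0 (÷-4) = (1, 0, 1, 3/4)
  row 1: subtract 2×row0 = (0, -3, -3, -9/2)
  row 2: subtract 3×row0 = (0, 4, -5, -21/4)
  row 3: subtract 4×row0 = (0, -1, 0, -3)
step 2: normalize row 1 (÷-3) = (0, 1, 1, 3/2)
  row 2: subtract 4×row1 = (0, 0, -9, -45/4)
  row 3: subtract -1×row1 = (0, 0, 1, -3/2)
step 3: normalize row 2 (÷-9) = (0, 0, 1, 5/4)
  row 0: subtract 1×row2 = (1, 0, 0, -1/2)
  row 1: subtract 1×row2 = (0, 1, 0, 1/4)
  row 3: subtract 1×row2 = (0, 0, 0, -11/4)
step 4: normalize row 3 (÷-11/4) = (0, 0, 0, 1)
  row 0: subtract -1/2×row3 = (1, 0, 0, 0)
  row 1: subtract 1/4×row3 = (0, 1, 0, 0)
  row 2: subtract 5/4×row3 = (0, 0, 1, 0)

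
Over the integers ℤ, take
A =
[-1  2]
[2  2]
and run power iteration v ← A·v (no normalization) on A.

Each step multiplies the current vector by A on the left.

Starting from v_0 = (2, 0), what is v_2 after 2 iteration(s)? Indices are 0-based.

v_2 = (10, 4)

v_0 = (2, 0).
v_1 = A·v_0 = (-2, 4).
v_2 = A·v_1 = (10, 4).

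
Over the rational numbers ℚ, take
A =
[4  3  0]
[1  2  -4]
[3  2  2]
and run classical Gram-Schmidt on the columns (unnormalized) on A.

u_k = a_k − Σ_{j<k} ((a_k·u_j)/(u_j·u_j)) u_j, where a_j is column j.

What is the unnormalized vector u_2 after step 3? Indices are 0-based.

u_2 = (-4/7, 1/7, 5/7)

Step 1: u_0 = a_0 = (4, 1, 3).
Step 2: u_1 = a_1 − (10/13)·u_0 = (-1/13, 16/13, -4/13).
Step 3: u_2 = a_2 − (1/13)·u_0 − (-24/7)·u_1 = (-4/7, 1/7, 5/7).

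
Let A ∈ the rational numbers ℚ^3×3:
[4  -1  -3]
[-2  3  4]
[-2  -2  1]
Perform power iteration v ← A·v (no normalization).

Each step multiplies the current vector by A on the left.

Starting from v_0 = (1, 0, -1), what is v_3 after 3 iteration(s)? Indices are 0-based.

v_3 = (231, -238, -3)

v_0 = (1, 0, -1).
v_1 = A·v_0 = (7, -6, -3).
v_2 = A·v_1 = (43, -44, -5).
v_3 = A·v_2 = (231, -238, -3).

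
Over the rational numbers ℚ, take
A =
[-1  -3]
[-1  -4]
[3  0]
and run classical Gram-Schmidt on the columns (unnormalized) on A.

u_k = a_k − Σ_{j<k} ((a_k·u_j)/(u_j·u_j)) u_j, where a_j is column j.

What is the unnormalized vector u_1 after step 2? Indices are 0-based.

u_1 = (-26/11, -37/11, -21/11)

Step 1: u_0 = a_0 = (-1, -1, 3).
Step 2: u_1 = a_1 − (7/11)·u_0 = (-26/11, -37/11, -21/11).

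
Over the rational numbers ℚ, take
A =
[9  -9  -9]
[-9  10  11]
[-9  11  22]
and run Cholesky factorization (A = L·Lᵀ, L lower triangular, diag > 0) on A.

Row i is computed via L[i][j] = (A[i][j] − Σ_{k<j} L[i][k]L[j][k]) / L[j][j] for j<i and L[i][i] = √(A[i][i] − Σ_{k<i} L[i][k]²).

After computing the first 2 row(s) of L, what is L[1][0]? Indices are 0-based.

L[1][0] = -3

Step 1: L[0][0] = √(9) = 3.
  L[1][0] = (-9) / L[0][0] = -3.
Step 2: L[1][1] = √(1) = 1.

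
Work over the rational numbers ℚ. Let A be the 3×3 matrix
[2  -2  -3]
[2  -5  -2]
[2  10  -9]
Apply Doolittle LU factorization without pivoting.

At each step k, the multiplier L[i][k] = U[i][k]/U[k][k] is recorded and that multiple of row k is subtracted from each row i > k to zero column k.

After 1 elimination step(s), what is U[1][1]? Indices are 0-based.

U[1][1] = -3

Step 1: pivot at (0,0) is 2.
  row1 ← row1 − (1)·row0  ⇒  L[1][0]=1, U row1=(0, -3, 1)
  row2 ← row2 − (1)·row0  ⇒  L[2][0]=1, U row2=(0, 12, -6)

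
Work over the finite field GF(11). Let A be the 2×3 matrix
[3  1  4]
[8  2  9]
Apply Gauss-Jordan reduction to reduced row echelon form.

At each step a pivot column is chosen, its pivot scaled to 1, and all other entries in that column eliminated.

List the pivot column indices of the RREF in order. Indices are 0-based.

pivot columns: 0, 1

pivot(0,0)=3: scale R0 → (1, 4, 5)
  clear (1,0): R1 −= (8)R0 → (0, 3, 2)
pivot(1,1)=3: scale R1 → (0, 1, 8)
  clear (0,1): R0 −= (4)R1 → (1, 0, 6)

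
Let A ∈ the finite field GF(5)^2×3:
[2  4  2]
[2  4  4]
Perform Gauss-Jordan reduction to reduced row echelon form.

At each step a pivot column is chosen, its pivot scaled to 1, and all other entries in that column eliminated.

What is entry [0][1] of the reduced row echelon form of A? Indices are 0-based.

[1] R0 /= 2  ⇒  (1, 2, 1)
     R1 -= 2·R0  ⇒  (0, 0, 2)
column 1 empty below row 1
[2] R1 /= 2  ⇒  (0, 0, 1)
     R0 -= 1·R1  ⇒  (1, 2, 0)

M[0][1] = 2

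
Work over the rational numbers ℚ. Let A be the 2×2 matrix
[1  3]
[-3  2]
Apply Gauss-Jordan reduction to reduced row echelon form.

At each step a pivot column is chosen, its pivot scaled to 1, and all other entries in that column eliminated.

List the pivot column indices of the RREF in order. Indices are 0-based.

pivot(0,0)=1: scale R0 → (1, 3)
  clear (1,0): R1 −= (-3)R0 → (0, 11)
pivot(1,1)=11: scale R1 → (0, 1)
  clear (0,1): R0 −= (3)R1 → (1, 0)

pivot columns: 0, 1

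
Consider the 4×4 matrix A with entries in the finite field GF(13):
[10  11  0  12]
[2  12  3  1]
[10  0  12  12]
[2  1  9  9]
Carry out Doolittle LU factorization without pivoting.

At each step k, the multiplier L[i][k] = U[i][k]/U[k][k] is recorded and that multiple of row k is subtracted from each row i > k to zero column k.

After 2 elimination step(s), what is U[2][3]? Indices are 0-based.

U[2][3] = 4

[col 0] pivot 10
  R1 -= 8*R0 → (0, 2, 3, 9)  (L[1][0] := 8)
  R2 -= 1*R0 → (0, 2, 12, 0)  (L[2][0] := 1)
  R3 -= 8*R0 → (0, 4, 9, 4)  (L[3][0] := 8)
[col 1] pivot 2
  R2 -= 1*R1 → (0, 0, 9, 4)  (L[2][1] := 1)
  R3 -= 2*R1 → (0, 0, 3, 12)  (L[3][1] := 2)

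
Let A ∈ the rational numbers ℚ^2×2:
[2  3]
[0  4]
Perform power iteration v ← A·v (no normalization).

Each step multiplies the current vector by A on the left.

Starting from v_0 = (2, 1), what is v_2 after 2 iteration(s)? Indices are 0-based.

v_0 = (2, 1).
v_1 = A·v_0 = (7, 4).
v_2 = A·v_1 = (26, 16).

v_2 = (26, 16)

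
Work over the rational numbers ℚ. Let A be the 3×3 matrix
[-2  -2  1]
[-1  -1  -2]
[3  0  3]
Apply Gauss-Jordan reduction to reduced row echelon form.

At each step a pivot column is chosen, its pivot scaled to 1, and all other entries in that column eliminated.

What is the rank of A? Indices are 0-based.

rank = 3

step 1: normalize row 0 (÷-2) = (1, 1, -1/2)
  row 1: subtract -1×row0 = (0, 0, -5/2)
  row 2: subtract 3×row0 = (0, -3, 9/2)
step 2: exchange rows 1,2
step 2: normalize row 1 (÷-3) = (0, 1, -3/2)
  row 0: subtract 1×row1 = (1, 0, 1)
step 3: normalize row 2 (÷-5/2) = (0, 0, 1)
  row 0: subtract 1×row2 = (1, 0, 0)
  row 1: subtract -3/2×row2 = (0, 1, 0)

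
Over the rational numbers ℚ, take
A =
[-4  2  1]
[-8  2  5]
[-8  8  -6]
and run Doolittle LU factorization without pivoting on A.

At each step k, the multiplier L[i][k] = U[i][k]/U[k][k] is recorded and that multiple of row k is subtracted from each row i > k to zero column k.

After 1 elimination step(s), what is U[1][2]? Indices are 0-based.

U[1][2] = 3

Step 1: pivot at (0,0) is -4.
  row1 ← row1 − (2)·row0  ⇒  L[1][0]=2, U row1=(0, -2, 3)
  row2 ← row2 − (2)·row0  ⇒  L[2][0]=2, U row2=(0, 4, -8)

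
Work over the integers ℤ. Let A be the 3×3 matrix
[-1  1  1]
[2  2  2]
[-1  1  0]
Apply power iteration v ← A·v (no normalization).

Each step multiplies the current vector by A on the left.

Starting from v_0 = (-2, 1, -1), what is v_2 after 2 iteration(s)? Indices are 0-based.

v_0 = (-2, 1, -1).
v_1 = A·v_0 = (2, -4, 3).
v_2 = A·v_1 = (-3, 2, -6).

v_2 = (-3, 2, -6)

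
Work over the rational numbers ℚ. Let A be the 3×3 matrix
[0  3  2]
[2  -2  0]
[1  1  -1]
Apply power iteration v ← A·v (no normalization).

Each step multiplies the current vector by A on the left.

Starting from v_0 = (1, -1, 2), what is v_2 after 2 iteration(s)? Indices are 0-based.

v_2 = (8, -6, 7)

v_0 = (1, -1, 2).
v_1 = A·v_0 = (1, 4, -2).
v_2 = A·v_1 = (8, -6, 7).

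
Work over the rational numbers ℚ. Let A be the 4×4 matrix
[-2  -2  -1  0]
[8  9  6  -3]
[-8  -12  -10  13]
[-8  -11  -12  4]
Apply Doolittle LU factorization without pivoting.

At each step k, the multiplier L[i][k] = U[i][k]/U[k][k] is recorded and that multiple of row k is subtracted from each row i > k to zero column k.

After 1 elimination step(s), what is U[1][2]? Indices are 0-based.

U[1][2] = 2

[col 0] pivot -2
  R1 -= -4*R0 → (0, 1, 2, -3)  (L[1][0] := -4)
  R2 -= 4*R0 → (0, -4, -6, 13)  (L[2][0] := 4)
  R3 -= 4*R0 → (0, -3, -8, 4)  (L[3][0] := 4)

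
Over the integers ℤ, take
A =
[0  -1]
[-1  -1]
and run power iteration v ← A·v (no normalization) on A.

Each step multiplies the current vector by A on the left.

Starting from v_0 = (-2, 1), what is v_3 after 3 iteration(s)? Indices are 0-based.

v_3 = (0, 1)

v_0 = (-2, 1).
v_1 = A·v_0 = (-1, 1).
v_2 = A·v_1 = (-1, 0).
v_3 = A·v_2 = (0, 1).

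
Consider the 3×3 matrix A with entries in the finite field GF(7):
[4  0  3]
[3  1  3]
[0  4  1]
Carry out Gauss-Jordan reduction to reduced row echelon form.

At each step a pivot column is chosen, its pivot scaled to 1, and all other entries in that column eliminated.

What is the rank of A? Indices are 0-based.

pivot(0,0)=4: scale R0 → (1, 0, 6)
  clear (1,0): R1 −= (3)R0 → (0, 1, 6)
pivot(1,1)=1: scale R1 → (0, 1, 6)
  clear (2,1): R2 −= (4)R1 → (0, 0, 5)
pivot(2,2)=5: scale R2 → (0, 0, 1)
  clear (0,2): R0 −= (6)R2 → (1, 0, 0)
  clear (1,2): R1 −= (6)R2 → (0, 1, 0)

rank = 3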